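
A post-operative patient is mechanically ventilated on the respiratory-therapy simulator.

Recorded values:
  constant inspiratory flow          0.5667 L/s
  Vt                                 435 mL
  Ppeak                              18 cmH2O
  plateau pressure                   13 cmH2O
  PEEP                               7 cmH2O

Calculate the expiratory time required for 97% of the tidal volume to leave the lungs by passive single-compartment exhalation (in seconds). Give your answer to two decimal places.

R = (PIP − Pplat)/V̇ = (18 − 13) / 0.5667 = 5.0/0.5667 = 8.823 cmH2O·s/L.
C = Vt/(Pplat − PEEP) = 435.0 / (13 − 7) = 435.0/6.0 = 72.5 mL/cmH2O.
τ = R × C = 8.823 × 0.0725 L/cmH2O = 0.6397 s.
t = −τ·ln(1 − 0.97) = −0.6397·ln(0.03) = 2.243 s.

2.24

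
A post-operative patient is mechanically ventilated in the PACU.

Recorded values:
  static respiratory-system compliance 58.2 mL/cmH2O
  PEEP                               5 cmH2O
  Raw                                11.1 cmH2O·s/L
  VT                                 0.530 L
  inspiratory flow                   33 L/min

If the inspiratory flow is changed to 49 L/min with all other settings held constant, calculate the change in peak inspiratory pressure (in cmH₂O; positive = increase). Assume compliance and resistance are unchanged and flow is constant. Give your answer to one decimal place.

Flow: 33 L/min ÷ 60 = 0.55 L/s.
New flow: 49 L/min ÷ 60 = 0.8167 L/s.
PIP = Vt/C + R·V̇ + PEEP (constant-flow equation of motion).
Only the resistive term changes: ΔPIP = R × ΔV̇ = 11.1 × (0.8167 − 0.55) = 11.1 × 0.2667 = 2.96 cmH2O.

3.0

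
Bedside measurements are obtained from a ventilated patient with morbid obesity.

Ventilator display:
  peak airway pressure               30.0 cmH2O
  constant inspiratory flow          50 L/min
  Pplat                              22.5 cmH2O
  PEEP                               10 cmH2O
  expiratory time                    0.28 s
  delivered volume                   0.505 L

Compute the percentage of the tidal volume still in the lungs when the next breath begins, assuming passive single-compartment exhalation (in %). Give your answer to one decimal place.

Flow: 50 L/min ÷ 60 = 0.8333 L/s.
R = (PIP − Pplat)/V̇ = (30.0 − 22.5) / 0.8333 = 7.5/0.8333 = 9.0 cmH2O·s/L.
C = Vt/(Pplat − PEEP) = 505.0 / (22.5 − 10) = 505.0/12.5 = 40.4 mL/cmH2O.
τ = R × C = 9.0 × 0.0404 L/cmH2O = 0.3636 s.
Fraction remaining at end-expiration = e^(−Te/τ) = e^(−0.28/0.3636) = 0.463 → 46.3%.

46.3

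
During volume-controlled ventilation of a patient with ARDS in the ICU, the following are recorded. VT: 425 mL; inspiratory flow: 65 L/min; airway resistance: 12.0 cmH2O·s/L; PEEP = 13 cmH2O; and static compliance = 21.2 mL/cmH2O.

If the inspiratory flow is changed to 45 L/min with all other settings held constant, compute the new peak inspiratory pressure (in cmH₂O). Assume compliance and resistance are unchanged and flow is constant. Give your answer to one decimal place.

Flow: 65 L/min ÷ 60 = 1.0833 L/s.
New flow: 45 L/min ÷ 60 = 0.75 L/s.
PIP = Vt/C + R·V̇ + PEEP (constant-flow equation of motion).
Only the resistive term changes: ΔPIP = R × ΔV̇ = 12.0 × (0.75 − 1.0833) = 12.0 × -0.3333 = -4.0 cmH2O.
Original PIP = 425/21.2 + 12.0×1.0833 + 13 = 46.047 cmH2O; new PIP = 46.047 + (-4.0) = 42.047 cmH2O.

42.0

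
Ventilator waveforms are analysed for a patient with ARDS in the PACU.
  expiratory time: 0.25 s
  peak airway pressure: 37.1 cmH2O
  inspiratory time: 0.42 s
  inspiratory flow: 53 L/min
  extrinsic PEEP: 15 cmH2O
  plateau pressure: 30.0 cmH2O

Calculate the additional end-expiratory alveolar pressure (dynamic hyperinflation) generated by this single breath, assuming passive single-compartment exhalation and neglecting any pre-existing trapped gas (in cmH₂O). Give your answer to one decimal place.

4.3

Flow: 53 L/min ÷ 60 = 0.8833 L/s.
Vt = flow × Ti = 0.8833 L/s × 0.42 s × 1000 mL/L = 370.99 mL.
R = (PIP − Pplat)/V̇ = (37.1 − 30.0) / 0.8833 = 7.1/0.8833 = 8.038 cmH2O·s/L.
C = Vt/(Pplat − PEEP) = 370.99 / (30.0 − 15) = 370.99/15.0 = 24.733 mL/cmH2O.
τ = R × C = 8.038 × 0.02473 L/cmH2O = 0.1988 s.
Fraction remaining = e^(−Te/τ) = e^(−0.25/0.1988) = 0.2844; trapped volume = 370.99 × 0.2844 = 105.51 mL.
Additional alveolar pressure from trapping ≈ V_trapped / C = 105.51 / 24.733 = 4.266 cmH2O.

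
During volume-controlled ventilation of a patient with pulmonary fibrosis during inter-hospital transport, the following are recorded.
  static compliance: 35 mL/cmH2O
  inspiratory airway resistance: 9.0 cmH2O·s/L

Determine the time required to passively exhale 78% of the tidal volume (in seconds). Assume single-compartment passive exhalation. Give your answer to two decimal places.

τ = R × C = 9.0 × 35 mL/cmH2O = 9.0 × 0.035 L/cmH2O = 0.315 s.
Exhaled fraction f = 1 − e^(−t/τ) → t = −τ·ln(1 − f) = −0.315·ln(0.22) = 0.477 s.

0.48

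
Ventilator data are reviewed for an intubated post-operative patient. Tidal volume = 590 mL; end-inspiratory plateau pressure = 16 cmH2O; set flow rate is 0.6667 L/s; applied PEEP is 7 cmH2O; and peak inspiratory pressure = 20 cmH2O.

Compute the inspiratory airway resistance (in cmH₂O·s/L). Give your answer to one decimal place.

6.0

Raw = (PIP − Pplat) / flow = (20 − 16) / 0.6667 = 4.0 / 0.6667 = 6.0 cmH2O·s/L.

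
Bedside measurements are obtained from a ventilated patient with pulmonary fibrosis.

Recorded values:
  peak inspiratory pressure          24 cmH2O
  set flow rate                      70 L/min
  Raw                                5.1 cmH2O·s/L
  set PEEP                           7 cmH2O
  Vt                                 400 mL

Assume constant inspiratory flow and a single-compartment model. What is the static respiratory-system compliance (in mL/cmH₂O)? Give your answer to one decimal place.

36.2

Flow: 70 L/min ÷ 60 = 1.1667 L/s.
Equation of motion (constant flow): PIP = Vt/C + R·V̇ + PEEP.
Vt/C = PIP − R·V̇ − PEEP = 24 − 5.1×1.1667 − 7 = 24 − 5.95 − 7 = 11.05 cmH2O.
C = Vt / 11.05 = 400 / 11.05 = 36.199 mL/cmH2O.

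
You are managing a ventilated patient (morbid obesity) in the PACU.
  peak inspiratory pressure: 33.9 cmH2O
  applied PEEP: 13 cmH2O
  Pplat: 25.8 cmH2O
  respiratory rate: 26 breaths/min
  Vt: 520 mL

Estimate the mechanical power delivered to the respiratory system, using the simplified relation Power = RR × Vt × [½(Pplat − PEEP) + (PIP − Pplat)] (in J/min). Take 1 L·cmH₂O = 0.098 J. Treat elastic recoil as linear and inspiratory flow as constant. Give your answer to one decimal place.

Per-breath work = Vt × [½(Pplat−PEEP) + (PIP−Pplat)] = 0.520 × [0.5×12.8 + 8.1] = 0.520 × 14.5 = 7.54 L·cmH2O.
Power = 26 × 7.54 = 196.04 L·cmH2O/min.
× 0.098 J/(L·cmH2O) → 19.212 J/min.

19.2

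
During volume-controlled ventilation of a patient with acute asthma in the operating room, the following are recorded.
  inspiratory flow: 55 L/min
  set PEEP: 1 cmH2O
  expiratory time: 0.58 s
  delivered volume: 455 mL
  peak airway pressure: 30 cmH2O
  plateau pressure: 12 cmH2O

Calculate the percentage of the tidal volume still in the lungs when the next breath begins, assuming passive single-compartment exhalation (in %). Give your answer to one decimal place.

Flow: 55 L/min ÷ 60 = 0.9167 L/s.
R = (PIP − Pplat)/V̇ = (30 − 12) / 0.9167 = 18.0/0.9167 = 19.636 cmH2O·s/L.
C = Vt/(Pplat − PEEP) = 455.0 / (12 − 1) = 455.0/11.0 = 41.364 mL/cmH2O.
τ = R × C = 19.636 × 0.04136 L/cmH2O = 0.8121 s.
Fraction remaining at end-expiration = e^(−Te/τ) = e^(−0.58/0.8121) = 0.4896 → 48.96%.

49.0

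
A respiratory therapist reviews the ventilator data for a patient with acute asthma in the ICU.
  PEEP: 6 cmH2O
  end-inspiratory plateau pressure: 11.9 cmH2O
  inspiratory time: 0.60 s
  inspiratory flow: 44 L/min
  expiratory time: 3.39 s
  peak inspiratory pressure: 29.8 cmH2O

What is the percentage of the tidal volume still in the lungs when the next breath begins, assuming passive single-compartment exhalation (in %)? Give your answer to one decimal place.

15.5

Flow: 44 L/min ÷ 60 = 0.7333 L/s.
Vt = flow × Ti = 0.7333 L/s × 0.60 s × 1000 mL/L = 439.98 mL.
R = (PIP − Pplat)/V̇ = (29.8 − 11.9) / 0.7333 = 17.9/0.7333 = 24.41 cmH2O·s/L.
C = Vt/(Pplat − PEEP) = 439.98 / (11.9 − 6) = 439.98/5.9 = 74.573 mL/cmH2O.
τ = R × C = 24.41 × 0.07457 L/cmH2O = 1.82 s.
Fraction remaining at end-expiration = e^(−Te/τ) = e^(−3.39/1.82) = 0.1553 → 15.53%.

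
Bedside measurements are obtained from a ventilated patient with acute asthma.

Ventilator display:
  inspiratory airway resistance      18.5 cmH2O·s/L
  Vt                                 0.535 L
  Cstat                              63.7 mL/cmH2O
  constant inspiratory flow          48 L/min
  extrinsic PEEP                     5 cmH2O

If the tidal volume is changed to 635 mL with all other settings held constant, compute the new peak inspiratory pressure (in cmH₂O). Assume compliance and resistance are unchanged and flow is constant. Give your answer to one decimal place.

29.8

Flow: 48 L/min ÷ 60 = 0.8 L/s.
PIP = Vt/C + R·V̇ + PEEP (constant-flow equation of motion).
Only the elastic term changes: ΔPIP = ΔVt / C = (635 − 535) / 63.7 = 1.57 cmH2O.
Original PIP = 535/63.7 + 18.5×0.8 + 5 = 28.199 cmH2O; new PIP = 28.199 + (1.57) = 29.769 cmH2O.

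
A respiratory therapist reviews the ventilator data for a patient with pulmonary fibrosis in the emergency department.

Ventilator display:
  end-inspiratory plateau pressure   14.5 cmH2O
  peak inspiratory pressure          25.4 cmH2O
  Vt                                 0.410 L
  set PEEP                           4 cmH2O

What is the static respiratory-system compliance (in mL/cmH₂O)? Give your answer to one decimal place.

Cstat = Vt / (Pplat − PEEP) = 410 / (14.5 − 4) = 410 / 10.5 = 39.048 mL/cmH2O.

39.0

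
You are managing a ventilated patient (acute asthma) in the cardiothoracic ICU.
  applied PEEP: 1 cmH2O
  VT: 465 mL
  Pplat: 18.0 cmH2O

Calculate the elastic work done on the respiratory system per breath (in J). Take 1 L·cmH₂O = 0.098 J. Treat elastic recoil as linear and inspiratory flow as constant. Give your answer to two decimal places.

0.39

Elastic work ≈ ½ × (Pplat − PEEP) × Vt = 0.5 × (18.0 − 1) × 0.465 L = 0.5 × 17.0 × 0.465 = 3.953 L·cmH2O.
× 0.098 J/(L·cmH2O) → 0.3874 J.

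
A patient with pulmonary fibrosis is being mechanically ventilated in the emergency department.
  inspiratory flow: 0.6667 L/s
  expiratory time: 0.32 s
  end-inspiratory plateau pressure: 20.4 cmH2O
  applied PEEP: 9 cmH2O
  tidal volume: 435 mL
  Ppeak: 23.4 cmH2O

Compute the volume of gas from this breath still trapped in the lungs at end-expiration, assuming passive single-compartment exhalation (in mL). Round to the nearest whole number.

67

R = (PIP − Pplat)/V̇ = (23.4 − 20.4) / 0.6667 = 3.0/0.6667 = 4.5 cmH2O·s/L.
C = Vt/(Pplat − PEEP) = 435.0 / (20.4 − 9) = 435.0/11.4 = 38.158 mL/cmH2O.
τ = R × C = 4.5 × 0.03816 L/cmH2O = 0.1717 s.
Fraction remaining = e^(−Te/τ) = e^(−0.32/0.1717) = 0.1551.
Trapped volume = 435.0 × 0.1551 = 67.469 mL.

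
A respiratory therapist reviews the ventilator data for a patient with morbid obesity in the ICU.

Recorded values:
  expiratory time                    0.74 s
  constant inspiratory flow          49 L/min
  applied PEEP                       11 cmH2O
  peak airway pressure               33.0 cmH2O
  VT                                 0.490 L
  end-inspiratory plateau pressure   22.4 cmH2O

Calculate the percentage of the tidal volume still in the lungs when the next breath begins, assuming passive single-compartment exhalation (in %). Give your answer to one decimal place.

26.5

Flow: 49 L/min ÷ 60 = 0.8167 L/s.
R = (PIP − Pplat)/V̇ = (33.0 − 22.4) / 0.8167 = 10.6/0.8167 = 12.979 cmH2O·s/L.
C = Vt/(Pplat − PEEP) = 490.0 / (22.4 − 11) = 490.0/11.4 = 42.982 mL/cmH2O.
τ = R × C = 12.979 × 0.04298 L/cmH2O = 0.5578 s.
Fraction remaining at end-expiration = e^(−Te/τ) = e^(−0.74/0.5578) = 0.2654 → 26.54%.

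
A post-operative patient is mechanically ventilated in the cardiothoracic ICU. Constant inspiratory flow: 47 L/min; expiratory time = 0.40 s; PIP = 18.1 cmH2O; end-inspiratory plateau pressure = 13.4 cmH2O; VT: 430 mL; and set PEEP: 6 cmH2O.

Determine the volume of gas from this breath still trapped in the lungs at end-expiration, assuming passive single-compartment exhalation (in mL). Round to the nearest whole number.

Flow: 47 L/min ÷ 60 = 0.7833 L/s.
R = (PIP − Pplat)/V̇ = (18.1 − 13.4) / 0.7833 = 4.7/0.7833 = 6.0 cmH2O·s/L.
C = Vt/(Pplat − PEEP) = 430.0 / (13.4 − 6) = 430.0/7.4 = 58.108 mL/cmH2O.
τ = R × C = 6.0 × 0.05811 L/cmH2O = 0.3487 s.
Fraction remaining = e^(−Te/τ) = e^(−0.40/0.3487) = 0.3176.
Trapped volume = 430.0 × 0.3176 = 136.57 mL.

137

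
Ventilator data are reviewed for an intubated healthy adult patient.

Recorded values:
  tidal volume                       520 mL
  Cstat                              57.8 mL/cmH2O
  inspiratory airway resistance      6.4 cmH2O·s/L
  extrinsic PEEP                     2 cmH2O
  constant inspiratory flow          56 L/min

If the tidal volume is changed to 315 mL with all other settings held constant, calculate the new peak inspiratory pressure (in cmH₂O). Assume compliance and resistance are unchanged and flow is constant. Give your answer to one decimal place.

Flow: 56 L/min ÷ 60 = 0.9333 L/s.
PIP = Vt/C + R·V̇ + PEEP (constant-flow equation of motion).
Only the elastic term changes: ΔPIP = ΔVt / C = (315 − 520) / 57.8 = -3.547 cmH2O.
Original PIP = 520/57.8 + 6.4×0.9333 + 2 = 16.97 cmH2O; new PIP = 16.97 + (-3.547) = 13.423 cmH2O.

13.4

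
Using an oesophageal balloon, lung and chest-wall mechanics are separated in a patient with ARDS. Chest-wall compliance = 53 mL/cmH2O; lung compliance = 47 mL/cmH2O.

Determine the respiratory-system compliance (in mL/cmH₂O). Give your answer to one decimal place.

24.9

Lung and chest wall are elastances in series: 1/Crs = 1/CL + 1/Ccw.
1/Crs = 1/47 + 1/53 = 0.04014.
Crs = 24.913 mL/cmH2O.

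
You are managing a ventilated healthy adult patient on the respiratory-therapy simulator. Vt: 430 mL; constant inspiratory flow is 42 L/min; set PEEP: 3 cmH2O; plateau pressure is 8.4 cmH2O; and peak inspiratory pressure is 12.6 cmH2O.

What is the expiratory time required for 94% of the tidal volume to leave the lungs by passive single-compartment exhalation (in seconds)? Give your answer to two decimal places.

Flow: 42 L/min ÷ 60 = 0.7 L/s.
R = (PIP − Pplat)/V̇ = (12.6 − 8.4) / 0.7 = 4.2/0.7 = 6.0 cmH2O·s/L.
C = Vt/(Pplat − PEEP) = 430.0 / (8.4 − 3) = 430.0/5.4 = 79.63 mL/cmH2O.
τ = R × C = 6.0 × 0.07963 L/cmH2O = 0.4778 s.
t = −τ·ln(1 − 0.94) = −0.4778·ln(0.06) = 1.344 s.

1.34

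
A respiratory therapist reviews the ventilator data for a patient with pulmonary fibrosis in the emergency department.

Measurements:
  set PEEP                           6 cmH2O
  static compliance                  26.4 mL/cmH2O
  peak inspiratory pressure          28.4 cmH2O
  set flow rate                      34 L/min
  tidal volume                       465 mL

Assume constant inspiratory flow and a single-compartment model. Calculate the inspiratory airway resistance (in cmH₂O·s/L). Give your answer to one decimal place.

8.4

Flow: 34 L/min ÷ 60 = 0.5667 L/s.
Equation of motion (constant flow): PIP = Vt/C + R·V̇ + PEEP.
R·V̇ = PIP − Vt/C − PEEP = 28.4 − 465/26.4 − 6 = 28.4 − 17.614 − 6 = 4.786 cmH2O.
R = 4.786 / 0.5667 = 8.445 cmH2O·s/L.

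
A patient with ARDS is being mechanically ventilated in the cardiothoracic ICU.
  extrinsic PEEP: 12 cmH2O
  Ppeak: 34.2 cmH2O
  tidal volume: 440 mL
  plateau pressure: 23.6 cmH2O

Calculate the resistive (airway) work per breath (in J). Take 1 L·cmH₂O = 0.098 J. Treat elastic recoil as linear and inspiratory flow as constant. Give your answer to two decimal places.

0.46

With constant inspiratory flow the resistive pressure is constant at PIP − Pplat = 34.2 − 23.6 = 10.6 cmH2O, so resistive work = 10.6 × 0.440 = 4.664 L·cmH2O.
× 0.098 J/(L·cmH2O) → 0.4571 J.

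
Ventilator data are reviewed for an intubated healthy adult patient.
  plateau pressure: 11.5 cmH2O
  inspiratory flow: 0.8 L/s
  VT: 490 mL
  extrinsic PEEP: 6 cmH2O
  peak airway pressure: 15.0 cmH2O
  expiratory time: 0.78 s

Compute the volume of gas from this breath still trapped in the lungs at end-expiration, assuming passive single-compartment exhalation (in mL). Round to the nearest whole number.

66

R = (PIP − Pplat)/V̇ = (15.0 − 11.5) / 0.8 = 3.5/0.8 = 4.375 cmH2O·s/L.
C = Vt/(Pplat − PEEP) = 490.0 / (11.5 − 6) = 490.0/5.5 = 89.091 mL/cmH2O.
τ = R × C = 4.375 × 0.08909 L/cmH2O = 0.3898 s.
Fraction remaining = e^(−Te/τ) = e^(−0.78/0.3898) = 0.1352.
Trapped volume = 490.0 × 0.1352 = 66.248 mL.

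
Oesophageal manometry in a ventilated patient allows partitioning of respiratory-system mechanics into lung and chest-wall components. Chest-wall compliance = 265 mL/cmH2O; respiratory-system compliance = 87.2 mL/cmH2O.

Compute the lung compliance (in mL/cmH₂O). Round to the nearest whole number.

1/CL = 1/Crs − 1/Ccw.
1/CL = 1/87.2 − 1/265 = 0.007694.
CL = 129.97 mL/cmH2O.

130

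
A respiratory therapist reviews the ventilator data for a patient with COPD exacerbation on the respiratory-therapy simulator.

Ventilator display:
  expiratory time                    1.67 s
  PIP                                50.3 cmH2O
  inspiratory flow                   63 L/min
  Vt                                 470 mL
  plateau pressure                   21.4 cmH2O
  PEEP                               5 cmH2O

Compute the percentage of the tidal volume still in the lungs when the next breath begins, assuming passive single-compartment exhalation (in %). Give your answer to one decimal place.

12.0

Flow: 63 L/min ÷ 60 = 1.05 L/s.
R = (PIP − Pplat)/V̇ = (50.3 − 21.4) / 1.05 = 28.9/1.05 = 27.524 cmH2O·s/L.
C = Vt/(Pplat − PEEP) = 470.0 / (21.4 − 5) = 470.0/16.4 = 28.659 mL/cmH2O.
τ = R × C = 27.524 × 0.02866 L/cmH2O = 0.7888 s.
Fraction remaining at end-expiration = e^(−Te/τ) = e^(−1.67/0.7888) = 0.1204 → 12.04%.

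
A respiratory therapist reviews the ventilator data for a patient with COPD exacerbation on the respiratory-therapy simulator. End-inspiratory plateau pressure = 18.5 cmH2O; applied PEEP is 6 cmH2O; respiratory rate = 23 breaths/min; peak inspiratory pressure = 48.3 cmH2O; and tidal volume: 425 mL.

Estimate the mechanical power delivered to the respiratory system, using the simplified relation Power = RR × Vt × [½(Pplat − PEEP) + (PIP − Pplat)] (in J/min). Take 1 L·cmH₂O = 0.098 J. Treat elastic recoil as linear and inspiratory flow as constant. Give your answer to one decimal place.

34.5

Per-breath work = Vt × [½(Pplat−PEEP) + (PIP−Pplat)] = 0.425 × [0.5×12.5 + 29.8] = 0.425 × 36.05 = 15.321 L·cmH2O.
Power = 23 × 15.321 = 352.38 L·cmH2O/min.
× 0.098 J/(L·cmH2O) → 34.533 J/min.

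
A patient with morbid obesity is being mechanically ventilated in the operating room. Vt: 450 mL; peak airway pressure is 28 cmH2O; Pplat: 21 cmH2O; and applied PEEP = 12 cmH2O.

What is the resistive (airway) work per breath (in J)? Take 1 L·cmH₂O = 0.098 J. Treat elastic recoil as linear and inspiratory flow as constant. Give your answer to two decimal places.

With constant inspiratory flow the resistive pressure is constant at PIP − Pplat = 28 − 21 = 7.0 cmH2O, so resistive work = 7.0 × 0.450 = 3.15 L·cmH2O.
× 0.098 J/(L·cmH2O) → 0.3087 J.

0.31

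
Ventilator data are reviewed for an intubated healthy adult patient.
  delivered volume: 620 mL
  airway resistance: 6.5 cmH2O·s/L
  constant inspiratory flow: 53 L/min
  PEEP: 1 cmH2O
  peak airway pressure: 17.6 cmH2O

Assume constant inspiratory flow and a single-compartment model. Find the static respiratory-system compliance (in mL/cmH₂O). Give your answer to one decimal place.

Flow: 53 L/min ÷ 60 = 0.8833 L/s.
Equation of motion (constant flow): PIP = Vt/C + R·V̇ + PEEP.
Vt/C = PIP − R·V̇ − PEEP = 17.6 − 6.5×0.8833 − 1 = 17.6 − 5.741 − 1 = 10.859 cmH2O.
C = Vt / 10.859 = 620 / 10.859 = 57.095 mL/cmH2O.

57.1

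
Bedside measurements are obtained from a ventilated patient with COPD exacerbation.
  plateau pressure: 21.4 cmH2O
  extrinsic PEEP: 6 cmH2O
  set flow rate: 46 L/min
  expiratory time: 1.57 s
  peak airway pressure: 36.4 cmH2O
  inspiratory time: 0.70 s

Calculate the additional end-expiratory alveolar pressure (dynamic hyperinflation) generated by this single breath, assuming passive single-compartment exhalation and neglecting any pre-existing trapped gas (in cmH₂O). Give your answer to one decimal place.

1.5

Flow: 46 L/min ÷ 60 = 0.7667 L/s.
Vt = flow × Ti = 0.7667 L/s × 0.70 s × 1000 mL/L = 536.69 mL.
R = (PIP − Pplat)/V̇ = (36.4 − 21.4) / 0.7667 = 15.0/0.7667 = 19.564 cmH2O·s/L.
C = Vt/(Pplat − PEEP) = 536.69 / (21.4 − 6) = 536.69/15.4 = 34.85 mL/cmH2O.
τ = R × C = 19.564 × 0.03485 L/cmH2O = 0.6818 s.
Fraction remaining = e^(−Te/τ) = e^(−1.57/0.6818) = 0.09999; trapped volume = 536.69 × 0.09999 = 53.664 mL.
Additional alveolar pressure from trapping ≈ V_trapped / C = 53.664 / 34.85 = 1.54 cmH2O.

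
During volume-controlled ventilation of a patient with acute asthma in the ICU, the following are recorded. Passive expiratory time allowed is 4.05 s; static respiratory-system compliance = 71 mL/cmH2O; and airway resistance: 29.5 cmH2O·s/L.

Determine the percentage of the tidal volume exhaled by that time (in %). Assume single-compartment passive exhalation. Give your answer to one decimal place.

τ = R × C = 29.5 × 71 mL/cmH2O = 29.5 × 0.071 L/cmH2O = 2.095 s.
Passive exhalation: V(t)/V₀ = e^(−t/τ) = e^(−4.05/2.095) = 0.1447.
Fraction exhaled = 1 − 0.1447 = 0.8553 → 85.53%.

85.5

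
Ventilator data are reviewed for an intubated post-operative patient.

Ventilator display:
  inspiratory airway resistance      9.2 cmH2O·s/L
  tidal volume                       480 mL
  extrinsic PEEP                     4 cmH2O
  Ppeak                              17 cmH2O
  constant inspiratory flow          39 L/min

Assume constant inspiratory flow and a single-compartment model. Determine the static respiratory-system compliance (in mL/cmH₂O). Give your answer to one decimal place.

Flow: 39 L/min ÷ 60 = 0.65 L/s.
Equation of motion (constant flow): PIP = Vt/C + R·V̇ + PEEP.
Vt/C = PIP − R·V̇ − PEEP = 17 − 9.2×0.65 − 4 = 17 − 5.98 − 4 = 7.02 cmH2O.
C = Vt / 7.02 = 480 / 7.02 = 68.376 mL/cmH2O.

68.4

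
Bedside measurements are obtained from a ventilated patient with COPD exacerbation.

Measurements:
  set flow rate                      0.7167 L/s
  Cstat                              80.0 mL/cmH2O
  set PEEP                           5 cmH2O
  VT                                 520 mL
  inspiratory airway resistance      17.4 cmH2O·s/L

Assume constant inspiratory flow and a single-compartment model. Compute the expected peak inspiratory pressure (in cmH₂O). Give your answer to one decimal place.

Equation of motion (constant flow): PIP = Vt/C + R·V̇ + PEEP.
PIP = 520/80.0 + 17.4×0.7167 + 5 = 6.5 + 12.471 + 5 = 23.971 cmH2O.

24.0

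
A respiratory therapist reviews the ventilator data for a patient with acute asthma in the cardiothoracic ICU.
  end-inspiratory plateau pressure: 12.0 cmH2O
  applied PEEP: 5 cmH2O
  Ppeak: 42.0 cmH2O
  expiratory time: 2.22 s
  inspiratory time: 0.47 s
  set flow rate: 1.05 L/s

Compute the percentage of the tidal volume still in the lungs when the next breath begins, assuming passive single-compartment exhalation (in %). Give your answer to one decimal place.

33.2

Vt = flow × Ti = 1.05 L/s × 0.47 s × 1000 mL/L = 493.5 mL.
R = (PIP − Pplat)/V̇ = (42.0 − 12.0) / 1.05 = 30.0/1.05 = 28.571 cmH2O·s/L.
C = Vt/(Pplat − PEEP) = 493.5 / (12.0 − 5) = 493.5/7.0 = 70.5 mL/cmH2O.
τ = R × C = 28.571 × 0.0705 L/cmH2O = 2.014 s.
Fraction remaining at end-expiration = e^(−Te/τ) = e^(−2.22/2.014) = 0.3321 → 33.21%.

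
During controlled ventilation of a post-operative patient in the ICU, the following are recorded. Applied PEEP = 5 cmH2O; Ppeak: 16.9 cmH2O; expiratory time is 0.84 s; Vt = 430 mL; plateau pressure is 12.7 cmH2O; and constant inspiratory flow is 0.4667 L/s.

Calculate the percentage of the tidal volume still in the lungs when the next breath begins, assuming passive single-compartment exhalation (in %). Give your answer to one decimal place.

R = (PIP − Pplat)/V̇ = (16.9 − 12.7) / 0.4667 = 4.2/0.4667 = 8.999 cmH2O·s/L.
C = Vt/(Pplat − PEEP) = 430.0 / (12.7 − 5) = 430.0/7.7 = 55.844 mL/cmH2O.
τ = R × C = 8.999 × 0.05584 L/cmH2O = 0.5025 s.
Fraction remaining at end-expiration = e^(−Te/τ) = e^(−0.84/0.5025) = 0.1879 → 18.79%.

18.8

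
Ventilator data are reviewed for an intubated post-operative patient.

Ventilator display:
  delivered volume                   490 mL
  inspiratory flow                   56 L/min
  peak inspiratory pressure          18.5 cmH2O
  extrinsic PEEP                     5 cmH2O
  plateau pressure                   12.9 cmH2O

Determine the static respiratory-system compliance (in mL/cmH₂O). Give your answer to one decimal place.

62.0

Cstat = Vt / (Pplat − PEEP) = 490 / (12.9 − 5) = 490 / 7.9 = 62.025 mL/cmH2O.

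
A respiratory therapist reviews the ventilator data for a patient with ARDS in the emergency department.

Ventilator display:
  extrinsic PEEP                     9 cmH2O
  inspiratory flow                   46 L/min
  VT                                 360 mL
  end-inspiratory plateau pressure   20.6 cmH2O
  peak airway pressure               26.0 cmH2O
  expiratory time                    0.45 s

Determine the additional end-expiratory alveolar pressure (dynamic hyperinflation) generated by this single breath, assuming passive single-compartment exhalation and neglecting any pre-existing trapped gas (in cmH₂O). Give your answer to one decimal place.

Flow: 46 L/min ÷ 60 = 0.7667 L/s.
R = (PIP − Pplat)/V̇ = (26.0 − 20.6) / 0.7667 = 5.4/0.7667 = 7.043 cmH2O·s/L.
C = Vt/(Pplat − PEEP) = 360.0 / (20.6 − 9) = 360.0/11.6 = 31.034 mL/cmH2O.
τ = R × C = 7.043 × 0.03103 L/cmH2O = 0.2185 s.
Fraction remaining = e^(−Te/τ) = e^(−0.45/0.2185) = 0.1275; trapped volume = 360.0 × 0.1275 = 45.9 mL.
Additional alveolar pressure from trapping ≈ V_trapped / C = 45.9 / 31.034 = 1.479 cmH2O.

1.5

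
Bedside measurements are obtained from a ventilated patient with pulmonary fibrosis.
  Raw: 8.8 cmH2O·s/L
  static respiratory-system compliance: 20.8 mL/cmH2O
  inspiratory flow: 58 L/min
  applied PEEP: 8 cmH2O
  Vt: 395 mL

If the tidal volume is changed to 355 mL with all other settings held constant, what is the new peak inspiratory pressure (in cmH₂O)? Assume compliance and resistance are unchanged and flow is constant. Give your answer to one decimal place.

Flow: 58 L/min ÷ 60 = 0.9667 L/s.
PIP = Vt/C + R·V̇ + PEEP (constant-flow equation of motion).
Only the elastic term changes: ΔPIP = ΔVt / C = (355 − 395) / 20.8 = -1.923 cmH2O.
Original PIP = 395/20.8 + 8.8×0.9667 + 8 = 35.497 cmH2O; new PIP = 35.497 + (-1.923) = 33.574 cmH2O.

33.6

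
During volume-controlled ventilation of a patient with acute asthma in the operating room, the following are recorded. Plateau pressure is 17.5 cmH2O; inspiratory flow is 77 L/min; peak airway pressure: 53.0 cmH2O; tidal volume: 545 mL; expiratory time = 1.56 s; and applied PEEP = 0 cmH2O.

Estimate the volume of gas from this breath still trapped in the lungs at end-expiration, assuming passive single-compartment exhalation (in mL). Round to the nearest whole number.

Flow: 77 L/min ÷ 60 = 1.2833 L/s.
R = (PIP − Pplat)/V̇ = (53.0 − 17.5) / 1.2833 = 35.5/1.2833 = 27.663 cmH2O·s/L.
C = Vt/(Pplat − PEEP) = 545.0 / (17.5 − 0) = 545.0/17.5 = 31.143 mL/cmH2O.
τ = R × C = 27.663 × 0.03114 L/cmH2O = 0.8614 s.
Fraction remaining = e^(−Te/τ) = e^(−1.56/0.8614) = 0.1635.
Trapped volume = 545.0 × 0.1635 = 89.108 mL.

89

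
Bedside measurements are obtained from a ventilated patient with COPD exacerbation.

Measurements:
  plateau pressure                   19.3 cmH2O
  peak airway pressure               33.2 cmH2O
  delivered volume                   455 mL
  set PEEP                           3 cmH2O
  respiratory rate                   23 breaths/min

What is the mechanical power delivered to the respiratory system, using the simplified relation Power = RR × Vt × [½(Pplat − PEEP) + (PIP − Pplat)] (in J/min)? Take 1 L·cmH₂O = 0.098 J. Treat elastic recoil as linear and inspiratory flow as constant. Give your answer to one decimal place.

22.6

Per-breath work = Vt × [½(Pplat−PEEP) + (PIP−Pplat)] = 0.455 × [0.5×16.3 + 13.9] = 0.455 × 22.05 = 10.033 L·cmH2O.
Power = 23 × 10.033 = 230.76 L·cmH2O/min.
× 0.098 J/(L·cmH2O) → 22.614 J/min.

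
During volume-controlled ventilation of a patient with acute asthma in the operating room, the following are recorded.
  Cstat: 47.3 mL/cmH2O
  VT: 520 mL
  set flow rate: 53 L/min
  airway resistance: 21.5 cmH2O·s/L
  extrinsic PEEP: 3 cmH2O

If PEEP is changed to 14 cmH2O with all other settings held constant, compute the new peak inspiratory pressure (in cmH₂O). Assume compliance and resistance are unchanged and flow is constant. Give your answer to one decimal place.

Flow: 53 L/min ÷ 60 = 0.8833 L/s.
PIP = Vt/C + R·V̇ + PEEP (constant-flow equation of motion).
Only the baseline term changes: ΔPIP = ΔPEEP = 14 − 3 = 11.0 cmH2O.
Original PIP = 520/47.3 + 21.5×0.8833 + 3 = 32.985 cmH2O; new PIP = 32.985 + (11.0) = 43.985 cmH2O.

44.0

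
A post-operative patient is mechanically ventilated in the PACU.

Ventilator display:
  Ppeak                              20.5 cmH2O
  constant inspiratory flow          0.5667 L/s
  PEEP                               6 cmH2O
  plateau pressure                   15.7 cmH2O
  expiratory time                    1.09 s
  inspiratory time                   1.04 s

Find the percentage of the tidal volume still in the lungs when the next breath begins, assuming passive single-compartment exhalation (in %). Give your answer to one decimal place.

Vt = flow × Ti = 0.5667 L/s × 1.04 s × 1000 mL/L = 589.37 mL.
R = (PIP − Pplat)/V̇ = (20.5 − 15.7) / 0.5667 = 4.8/0.5667 = 8.47 cmH2O·s/L.
C = Vt/(Pplat − PEEP) = 589.37 / (15.7 − 6) = 589.37/9.7 = 60.76 mL/cmH2O.
τ = R × C = 8.47 × 0.06076 L/cmH2O = 0.5146 s.
Fraction remaining at end-expiration = e^(−Te/τ) = e^(−1.09/0.5146) = 0.1203 → 12.03%.

12.0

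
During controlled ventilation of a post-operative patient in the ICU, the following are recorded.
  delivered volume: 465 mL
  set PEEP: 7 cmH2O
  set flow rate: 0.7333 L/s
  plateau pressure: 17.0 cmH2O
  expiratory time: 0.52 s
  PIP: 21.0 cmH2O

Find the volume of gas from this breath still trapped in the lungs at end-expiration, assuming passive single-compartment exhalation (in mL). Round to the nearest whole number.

R = (PIP − Pplat)/V̇ = (21.0 − 17.0) / 0.7333 = 4.0/0.7333 = 5.455 cmH2O·s/L.
C = Vt/(Pplat − PEEP) = 465.0 / (17.0 − 7) = 465.0/10.0 = 46.5 mL/cmH2O.
τ = R × C = 5.455 × 0.0465 L/cmH2O = 0.2537 s.
Fraction remaining = e^(−Te/τ) = e^(−0.52/0.2537) = 0.1288.
Trapped volume = 465.0 × 0.1288 = 59.892 mL.

60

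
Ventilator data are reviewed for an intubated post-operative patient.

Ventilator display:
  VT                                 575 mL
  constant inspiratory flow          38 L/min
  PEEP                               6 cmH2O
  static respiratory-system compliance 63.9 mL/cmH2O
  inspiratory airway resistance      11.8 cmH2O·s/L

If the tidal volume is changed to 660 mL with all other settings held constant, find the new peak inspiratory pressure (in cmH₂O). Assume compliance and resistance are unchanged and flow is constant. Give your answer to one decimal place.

23.8

Flow: 38 L/min ÷ 60 = 0.6333 L/s.
PIP = Vt/C + R·V̇ + PEEP (constant-flow equation of motion).
Only the elastic term changes: ΔPIP = ΔVt / C = (660 − 575) / 63.9 = 1.33 cmH2O.
Original PIP = 575/63.9 + 11.8×0.6333 + 6 = 22.471 cmH2O; new PIP = 22.471 + (1.33) = 23.801 cmH2O.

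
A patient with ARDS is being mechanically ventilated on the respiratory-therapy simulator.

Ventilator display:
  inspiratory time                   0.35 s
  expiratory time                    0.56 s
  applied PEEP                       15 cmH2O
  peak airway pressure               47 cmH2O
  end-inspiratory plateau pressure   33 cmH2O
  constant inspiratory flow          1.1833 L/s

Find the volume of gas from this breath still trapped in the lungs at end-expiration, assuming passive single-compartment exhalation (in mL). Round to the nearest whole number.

53

Vt = flow × Ti = 1.1833 L/s × 0.35 s × 1000 mL/L = 414.16 mL.
R = (PIP − Pplat)/V̇ = (47 − 33) / 1.1833 = 14.0/1.1833 = 11.831 cmH2O·s/L.
C = Vt/(Pplat − PEEP) = 414.16 / (33 − 15) = 414.16/18.0 = 23.009 mL/cmH2O.
τ = R × C = 11.831 × 0.02301 L/cmH2O = 0.2722 s.
Fraction remaining = e^(−Te/τ) = e^(−0.56/0.2722) = 0.1278.
Trapped volume = 414.16 × 0.1278 = 52.93 mL.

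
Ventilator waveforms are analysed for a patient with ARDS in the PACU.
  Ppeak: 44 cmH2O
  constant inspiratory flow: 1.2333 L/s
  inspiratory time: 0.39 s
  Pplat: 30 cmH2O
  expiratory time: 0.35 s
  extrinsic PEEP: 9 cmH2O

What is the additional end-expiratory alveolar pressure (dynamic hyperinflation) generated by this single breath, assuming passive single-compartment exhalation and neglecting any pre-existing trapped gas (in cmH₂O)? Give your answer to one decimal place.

Vt = flow × Ti = 1.2333 L/s × 0.39 s × 1000 mL/L = 480.99 mL.
R = (PIP − Pplat)/V̇ = (44 − 30) / 1.2333 = 14.0/1.2333 = 11.352 cmH2O·s/L.
C = Vt/(Pplat − PEEP) = 480.99 / (30 − 9) = 480.99/21.0 = 22.904 mL/cmH2O.
τ = R × C = 11.352 × 0.0229 L/cmH2O = 0.26 s.
Fraction remaining = e^(−Te/τ) = e^(−0.35/0.26) = 0.2602; trapped volume = 480.99 × 0.2602 = 125.15 mL.
Additional alveolar pressure from trapping ≈ V_trapped / C = 125.15 / 22.904 = 5.464 cmH2O.

5.5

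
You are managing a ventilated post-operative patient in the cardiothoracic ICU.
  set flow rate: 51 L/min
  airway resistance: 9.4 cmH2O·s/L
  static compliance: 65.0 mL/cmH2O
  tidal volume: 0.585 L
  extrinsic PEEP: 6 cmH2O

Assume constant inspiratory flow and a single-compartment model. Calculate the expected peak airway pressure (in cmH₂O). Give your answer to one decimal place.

23.0

Flow: 51 L/min ÷ 60 = 0.85 L/s.
Equation of motion (constant flow): PIP = Vt/C + R·V̇ + PEEP.
PIP = 585/65.0 + 9.4×0.85 + 6 = 9.0 + 7.99 + 6 = 22.99 cmH2O.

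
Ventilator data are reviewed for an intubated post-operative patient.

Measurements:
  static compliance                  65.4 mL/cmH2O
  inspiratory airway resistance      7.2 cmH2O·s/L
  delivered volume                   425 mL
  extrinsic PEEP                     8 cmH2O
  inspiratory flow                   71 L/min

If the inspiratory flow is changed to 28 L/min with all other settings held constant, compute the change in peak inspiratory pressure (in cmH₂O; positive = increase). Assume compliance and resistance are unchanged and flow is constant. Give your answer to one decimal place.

Flow: 71 L/min ÷ 60 = 1.1833 L/s.
New flow: 28 L/min ÷ 60 = 0.4667 L/s.
PIP = Vt/C + R·V̇ + PEEP (constant-flow equation of motion).
Only the resistive term changes: ΔPIP = R × ΔV̇ = 7.2 × (0.4667 − 1.1833) = 7.2 × -0.7166 = -5.16 cmH2O.

-5.2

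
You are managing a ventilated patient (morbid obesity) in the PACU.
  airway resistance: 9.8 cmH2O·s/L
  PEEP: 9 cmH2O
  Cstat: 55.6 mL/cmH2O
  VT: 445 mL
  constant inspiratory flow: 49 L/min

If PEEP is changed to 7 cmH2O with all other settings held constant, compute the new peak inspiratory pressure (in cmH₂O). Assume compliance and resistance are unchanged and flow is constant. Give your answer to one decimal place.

Flow: 49 L/min ÷ 60 = 0.8167 L/s.
PIP = Vt/C + R·V̇ + PEEP (constant-flow equation of motion).
Only the baseline term changes: ΔPIP = ΔPEEP = 7 − 9 = -2.0 cmH2O.
Original PIP = 445/55.6 + 9.8×0.8167 + 9 = 25.007 cmH2O; new PIP = 25.007 + (-2.0) = 23.007 cmH2O.

23.0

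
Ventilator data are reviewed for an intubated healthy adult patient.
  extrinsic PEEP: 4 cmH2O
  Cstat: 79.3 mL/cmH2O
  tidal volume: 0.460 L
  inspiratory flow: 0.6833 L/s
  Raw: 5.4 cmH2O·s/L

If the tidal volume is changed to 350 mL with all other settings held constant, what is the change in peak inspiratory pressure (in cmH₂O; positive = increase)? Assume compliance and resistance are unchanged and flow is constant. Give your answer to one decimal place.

PIP = Vt/C + R·V̇ + PEEP (constant-flow equation of motion).
Only the elastic term changes: ΔPIP = ΔVt / C = (350 − 460) / 79.3 = -1.387 cmH2O.

-1.4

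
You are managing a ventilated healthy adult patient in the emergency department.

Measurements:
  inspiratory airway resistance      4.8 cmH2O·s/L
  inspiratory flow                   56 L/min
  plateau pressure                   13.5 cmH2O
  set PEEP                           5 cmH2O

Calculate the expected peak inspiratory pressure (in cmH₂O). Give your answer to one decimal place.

18.0

Flow: 56 L/min ÷ 60 = 0.9333 L/s.
PIP = Pplat + Raw × flow = 13.5 + 4.8 × 0.9333 = 13.5 + 4.48 = 17.98 cmH2O.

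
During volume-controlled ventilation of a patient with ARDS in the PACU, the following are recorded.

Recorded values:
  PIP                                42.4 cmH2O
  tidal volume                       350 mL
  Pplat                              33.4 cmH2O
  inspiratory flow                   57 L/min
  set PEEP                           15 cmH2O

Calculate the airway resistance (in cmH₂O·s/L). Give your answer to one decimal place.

Flow: 57 L/min ÷ 60 = 0.95 L/s.
Raw = (PIP − Pplat) / flow = (42.4 − 33.4) / 0.95 = 9.0 / 0.95 = 9.474 cmH2O·s/L.

9.5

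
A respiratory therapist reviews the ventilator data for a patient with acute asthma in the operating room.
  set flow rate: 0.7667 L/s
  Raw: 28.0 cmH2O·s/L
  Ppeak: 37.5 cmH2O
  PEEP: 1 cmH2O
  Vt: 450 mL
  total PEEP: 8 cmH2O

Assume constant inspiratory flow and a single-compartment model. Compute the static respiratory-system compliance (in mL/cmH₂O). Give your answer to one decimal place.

Total PEEP = 8 cmH2O (set 1 + intrinsic 7); this is the baseline alveolar pressure.
Equation of motion (constant flow): PIP = Vt/C + R·V̇ + PEEP.
Vt/C = PIP − R·V̇ − PEEP = 37.5 − 28.0×0.7667 − 8 = 37.5 − 21.468 − 8 = 8.032 cmH2O.
C = Vt / 8.032 = 450 / 8.032 = 56.026 mL/cmH2O.

56.0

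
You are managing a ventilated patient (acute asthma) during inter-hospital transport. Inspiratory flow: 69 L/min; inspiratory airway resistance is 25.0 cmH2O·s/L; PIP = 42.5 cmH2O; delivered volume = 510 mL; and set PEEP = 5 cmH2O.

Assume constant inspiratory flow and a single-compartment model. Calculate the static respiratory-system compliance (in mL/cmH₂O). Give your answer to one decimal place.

58.3

Flow: 69 L/min ÷ 60 = 1.15 L/s.
Equation of motion (constant flow): PIP = Vt/C + R·V̇ + PEEP.
Vt/C = PIP − R·V̇ − PEEP = 42.5 − 25.0×1.15 − 5 = 42.5 − 28.75 − 5 = 8.75 cmH2O.
C = Vt / 8.75 = 510 / 8.75 = 58.286 mL/cmH2O.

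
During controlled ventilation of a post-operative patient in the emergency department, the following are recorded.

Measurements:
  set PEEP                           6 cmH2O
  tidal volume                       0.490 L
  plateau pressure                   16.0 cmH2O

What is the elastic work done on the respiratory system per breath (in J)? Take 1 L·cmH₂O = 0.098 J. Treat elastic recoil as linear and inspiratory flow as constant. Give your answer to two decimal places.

0.24

Elastic work ≈ ½ × (Pplat − PEEP) × Vt = 0.5 × (16.0 − 6) × 0.490 L = 0.5 × 10.0 × 0.490 = 2.45 L·cmH2O.
× 0.098 J/(L·cmH2O) → 0.2401 J.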